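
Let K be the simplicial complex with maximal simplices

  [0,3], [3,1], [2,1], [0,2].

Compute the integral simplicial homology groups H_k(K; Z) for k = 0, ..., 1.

Order the vertices as 0 < 1 < 2 < 3. Listing each simplex with vertices in this order, K has dimension 1 with simplices:

  0-simplices (4): [0], [1], [2], [3]
  1-simplices (4): [0,2], [0,3], [1,2], [1,3]

giving chain groups C_0 ≅ Z^4, C_1 ≅ Z^4.

The boundary map ∂_1: C_1 → C_0 is given by ∂[p,q] = [q] − [p]. For instance
  ∂[1,2] = [2] − [1].
The resulting 4×4 matrix has rank 3, and its Smith normal form has invariant factors (1,1,1).

From H_k ≅ ker(∂_k) / im(∂_{k+1}) we obtain:

  H_0: rank C_0 − rank ∂_1 = 4 − 3 = 1, and the invariant factors of ∂_1 are all 1, so H_0 = Z.
  H_1: rank ker ∂_1 − rank ∂_2 = (4 − 3) − 0 = 1, and there is no ∂_2, so H_1 = Z.

H_0 ≅ Z,  H_1 ≅ Z.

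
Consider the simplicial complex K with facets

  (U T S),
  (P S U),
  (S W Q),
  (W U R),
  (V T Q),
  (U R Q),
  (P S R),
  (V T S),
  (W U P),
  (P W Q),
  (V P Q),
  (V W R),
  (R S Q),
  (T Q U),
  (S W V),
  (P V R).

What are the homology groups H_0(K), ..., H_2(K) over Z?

Fix the vertex order P < Q < R < S < T < U < V < W and write every simplex with vertices in increasing order. Then dim K = 2 and the simplices of K are:

  0-simplices (8): P, Q, R, S, T, U, V, W
  1-simplices (24): PQ, PR, PS, PU, PV, PW, QR, QS, QT, QU, QV, QW, RS, RU, RV, RW, ST, SU, SV, SW, TU, TV, UW, VW
  2-simplices (16): PQV, PQW, PRS, PRV, PSU, PUW, QRS, QRU, QSW, QTU, QTV, RUW, RVW, STU, STV, SVW

giving chain groups C_0 ≅ Z^8, C_1 ≅ Z^24, C_2 ≅ Z^16.

The boundary map ∂_1: C_1 → C_0 sends each edge [p,q] (with p < q) to q − p.
As a 8×24 matrix over Z this has rank 7, with invariant factors (1,1,1,1,1,1,1).

∂_2: C_2 → C_1 maps a triangle to the signed sum of its edges. For instance
  ∂STV = TV − SV + ST,
  ∂QRS = RS − QS + QR.
The 24×16 boundary matrix has rank 15 and Smith normal form diag(1,1,1,1,1,1,1,1,1,1,1,1,1,1,1).

Now H_k = ker ∂_k / im ∂_{k+1}, so:

  H_0: rank C_0 − rank ∂_1 = 8 − 7 = 1, and the invariant factors of ∂_1 are all 1, so H_0 ≅ Z.
  H_1: rank ker ∂_1 − rank ∂_2 = (24 − 7) − 15 = 2, and the invariant factors of ∂_2 are all 1, so H_1 ≅ Z^2.
  H_2: rank ker ∂_2 − rank ∂_3 = (16 − 15) − 0 = 1, and there is no ∂_3, so H_2 ≅ Z.

H_0 ≅ Z,  H_1 ≅ Z^2,  H_2 ≅ Z.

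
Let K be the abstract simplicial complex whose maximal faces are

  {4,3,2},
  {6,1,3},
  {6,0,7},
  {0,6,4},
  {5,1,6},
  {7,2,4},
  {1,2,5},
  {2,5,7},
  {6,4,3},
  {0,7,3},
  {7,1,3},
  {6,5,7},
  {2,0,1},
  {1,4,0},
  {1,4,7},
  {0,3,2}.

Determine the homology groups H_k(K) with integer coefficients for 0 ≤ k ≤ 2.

H_0 ≅ Z,  H_1 ≅ Z^2,  H_2 ≅ Z.

Order the vertices as 0 < 1 < 2 < 3 < 4 < 5 < 6 < 7. Listing each simplex with vertices in this order, K has dimension 2 with simplices:

  0-simplices (8): [0], [1], [2], [3], [4], [5], [6], [7]
  1-simplices (24): (24 of them)
  2-simplices (16): [0,1,2], [0,1,4], [0,2,3], [0,3,7], [0,4,6], [0,6,7], [1,2,5], [1,3,6], [1,3,7], [1,4,7], [1,5,6], [2,3,4], [2,4,7], [2,5,7], [3,4,6], [5,6,7]

so the chain groups are C_0 ≅ Z^8, C_1 ≅ Z^24, C_2 ≅ Z^16.

The boundary map ∂_1: C_1 → C_0 is given by ∂[p,q] = [q] − [p]. For instance
  ∂[2,4] = [4] − [2].
The 8×24 boundary matrix has rank 7 and Smith normal form diag(1,1,1,1,1,1,1).

Boundary ∂_2: C_2 → C_1 sends each 2-simplex [p,q,r] to [q,r] − [p,r] + [p,q]. For instance
  ∂[0,1,4] = [1,4] − [0,4] + [0,1],
  ∂[1,4,7] = [4,7] − [1,7] + [1,4].
This gives a 24×16 integer matrix of rank 15; reducing to Smith normal form yields diagonal entries (1,1,1,1,1,1,1,1,1,1,1,1,1,1,1).

Computing H_k = (kernel of ∂_k) / (image of ∂_{k+1}):

  H_0: rank C_0 − rank ∂_1 = 8 − 7 = 1, and the invariant factors of ∂_1 are all 1, so H_0 ≅ Z.
  H_1: rank ker ∂_1 − rank ∂_2 = (24 − 7) − 15 = 2, and the invariant factors of ∂_2 are all 1, so H_1 ≅ Z^2.
  H_2: rank ker ∂_2 − rank ∂_3 = (16 − 15) − 0 = 1, and there is no ∂_3, so H_2 ≅ Z.

As a check, the Euler characteristic is 8 − 24 + 16 = 0, which agrees with 1 − 2 + 1 = 0.
(K is a triangulation of the torus T^2.)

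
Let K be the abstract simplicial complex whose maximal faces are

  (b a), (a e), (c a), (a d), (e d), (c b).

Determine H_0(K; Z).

H_0 ≅ Z.

Take the total order a < b < c < d < e on the vertex set. Then K (dimension 1) consists of the simplices:

  0-simplices (5): a, b, c, d, e
  1-simplices (6): ab, ac, ad, ae, bc, de

giving chain groups C_0 ≅ Z^5, C_1 ≅ Z^6.

∂_1: C_1 → C_0 maps an edge to its endpoints' difference, ∂[p,q] = q − p. For instance
  ∂de = e − d.
As a 5×6 matrix over Z this has rank 4, with invariant factors (1,1,1,1).

Computing H_k = (kernel of ∂_k) / (image of ∂_{k+1}):

  H_0: rank C_0 − rank ∂_1 = 5 − 4 = 1, and the invariant factors of ∂_1 are all 1, so H_0 ≅ Z.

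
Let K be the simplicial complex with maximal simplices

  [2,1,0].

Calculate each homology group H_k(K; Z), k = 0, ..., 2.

Order the vertices as 0 < 1 < 2. Listing each simplex with vertices in this order, K has dimension 2 with simplices:

  0-simplices (3): [0], [1], [2]
  1-simplices (3): [0,1], [0,2], [1,2]
  2-simplices (1): [0,1,2]

giving chain groups C_0 ≅ Z^3, C_1 ≅ Z^3, C_2 ≅ Z^1.

Boundary ∂_1: C_1 → C_0 sends each edge [p,q] (with p < q) to q − p. For instance
  ∂[0,1] = [1] − [0].
The resulting 3×3 matrix has rank 2, and its Smith normal form has invariant factors (1,1).

The boundary map ∂_2: C_2 → C_1 maps a triangle to the signed sum of its edges. For instance
  ∂[0,1,2] = [1,2] − [0,2] + [0,1].
The resulting 3×1 matrix has rank 1, and its Smith normal form has invariant factors (1).

Now H_k = ker ∂_k / im ∂_{k+1}, so:

  H_0: rank C_0 − rank ∂_1 = 3 − 2 = 1, and the invariant factors of ∂_1 are all 1, so H_0 ≅ Z.
  H_1: rank ker ∂_1 − rank ∂_2 = (3 − 2) − 1 = 0, and the invariant factors of ∂_2 are all 1, so H_1 ≅ 0.
  H_2: rank ker ∂_2 − rank ∂_3 = (1 − 1) − 0 = 0, and there is no ∂_3, so H_2 ≅ 0.

(K is a triangulation of the 2-simplex.)

H_0 = Z,  H_1 = 0,  H_2 = 0.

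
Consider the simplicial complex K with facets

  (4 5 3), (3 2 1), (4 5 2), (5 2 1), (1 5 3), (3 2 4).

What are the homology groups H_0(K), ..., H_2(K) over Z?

Take the total order 1 < 2 < 3 < 4 < 5 on the vertex set. Then K (dimension 2) consists of the simplices:

  0-simplices (5): [1], [2], [3], [4], [5]
  1-simplices (9): [1,2], [1,3], [1,5], [2,3], [2,4], [2,5], [3,4], [3,5], [4,5]
  2-simplices (6): [1,2,3], [1,2,5], [1,3,5], [2,3,4], [2,4,5], [3,4,5]

giving chain groups C_0 ≅ Z^5, C_1 ≅ Z^9, C_2 ≅ Z^6.

∂_1: C_1 → C_0 sends each edge [p,q] (with p < q) to q − p.
The resulting 5×9 matrix has rank 4, and its Smith normal form has invariant factors (1,1,1,1).

The boundary map ∂_2: C_2 → C_1 sends each 2-simplex [p,q,r] to [q,r] − [p,r] + [p,q]. For instance
  ∂[1,2,3] = [2,3] − [1,3] + [1,2],
  ∂[1,3,5] = [3,5] − [1,5] + [1,3].
The resulting 9×6 matrix has rank 5, and its Smith normal form has invariant factors (1,1,1,1,1).

Reading off H_k = ker ∂_k / im ∂_{k+1}:

  H_0: rank C_0 − rank ∂_1 = 5 − 4 = 1, and the invariant factors of ∂_1 are all 1, so H_0 ≅ Z.
  H_1: rank ker ∂_1 − rank ∂_2 = (9 − 4) − 5 = 0, and the invariant factors of ∂_2 are all 1, so H_1 ≅ 0.
  H_2: rank ker ∂_2 − rank ∂_3 = (6 − 5) − 0 = 1, and there is no ∂_3, so H_2 ≅ Z.

(K is a triangulation of the 2-sphere S^2.)

H_0 ≅ Z,  H_1 = 0,  H_2 ≅ Z.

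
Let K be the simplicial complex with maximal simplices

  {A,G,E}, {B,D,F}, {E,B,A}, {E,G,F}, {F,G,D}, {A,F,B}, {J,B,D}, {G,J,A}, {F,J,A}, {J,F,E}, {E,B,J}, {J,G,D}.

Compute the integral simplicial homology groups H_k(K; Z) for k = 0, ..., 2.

H_0 ≅ Z,  H_1 ≅ Z/2,  H_2 = 0.

K has 7 vertices, 18 edges, 12 triangles.
rank ∂_0 = 0, rank ∂_1 = 6 ⇒ b_0 = 7 − 0 − 6 = 1; all invariant factors of ∂_1 are 1 so no torsion. So H_0 ≅ Z.
rank ∂_1 = 6, rank ∂_2 = 12 ⇒ b_1 = 18 − 6 − 12 = 0; ∂_2 has invariant factor(s) [2] giving torsion. So H_1 ≅ Z/2.
rank ∂_2 = 12, rank ∂_3 = 0 ⇒ b_2 = 12 − 12 − 0 = 0. So H_2 ≅ 0.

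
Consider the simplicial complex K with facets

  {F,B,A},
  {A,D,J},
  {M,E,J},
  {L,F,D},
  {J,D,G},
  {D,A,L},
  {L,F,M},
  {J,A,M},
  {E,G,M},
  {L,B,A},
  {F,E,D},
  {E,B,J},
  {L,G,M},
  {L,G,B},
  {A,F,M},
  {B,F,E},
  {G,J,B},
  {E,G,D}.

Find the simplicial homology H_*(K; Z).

Take the total order A < B < D < E < F < G < J < L < M on the vertex set. Then K (dimension 2) consists of the simplices:

  0-simplices (9): A, B, D, E, F, G, J, L, M
  1-simplices (27): AB, AD, AF, AJ, AL, AM, BE, BF, BG, BJ, BL, DE, DF, DG, DJ, DL, EF, EG, EJ, EM, FL, FM, GJ, GL, GM, JM, LM
  2-simplices (18): ABF, ABL, ADJ, ADL, AFM, AJM, BEF, BEJ, BGJ, BGL, DEF, DEG, DFL, DGJ, EGM, EJM, FLM, GLM

giving chain groups C_0 ≅ Z^9, C_1 ≅ Z^27, C_2 ≅ Z^18.

∂_1: C_1 → C_0 is given by ∂[p,q] = [q] − [p]. For instance
  ∂BF = F − B.
As a 9×27 matrix over Z this has rank 8, with invariant factors (1,1,1,1,1,1,1,1).

∂_2: C_2 → C_1 maps a triangle to the signed sum of its edges. For instance
  ∂ABL = BL − AL + AB,
  ∂DEF = EF − DF + DE.
The 27×18 boundary matrix has rank 18 and Smith normal form diag(1,1,1,1,1,1,1,1,1,1,1,1,1,1,1,1,1,2).

Reading off H_k = ker ∂_k / im ∂_{k+1}:

  H_0: rank C_0 − rank ∂_1 = 9 − 8 = 1, and the invariant factors of ∂_1 are all 1, so H_0 = Z.
  H_1: rank ker ∂_1 − rank ∂_2 = (27 − 8) − 18 = 1, and ∂_2 has invariant factor 2 > 1, so H_1 = Z ⊕ Z/2.
  H_2: rank ker ∂_2 − rank ∂_3 = (18 − 18) − 0 = 0, and there is no ∂_3, so H_2 = 0.

(K is a triangulation of the Klein bottle.)

H_0 = Z,  H_1 = Z ⊕ Z/2,  H_2 = 0.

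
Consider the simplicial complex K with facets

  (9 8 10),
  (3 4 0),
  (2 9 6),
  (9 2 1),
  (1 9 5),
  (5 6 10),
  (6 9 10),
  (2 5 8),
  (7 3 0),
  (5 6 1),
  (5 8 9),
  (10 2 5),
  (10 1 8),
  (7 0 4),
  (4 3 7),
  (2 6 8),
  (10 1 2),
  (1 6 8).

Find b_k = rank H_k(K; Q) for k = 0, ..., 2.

b_0 = 2, b_1 = 2, b_2 = 2.

K has 11 vertices, 27 edges, 18 triangles.
rank ∂_0 = 0, rank ∂_1 = 9 ⇒ b_0 = 11 − 0 − 9 = 2; all invariant factors of ∂_1 are 1 so no torsion. So H_0 = Z^2.
rank ∂_1 = 9, rank ∂_2 = 16 ⇒ b_1 = 27 − 9 − 16 = 2; all invariant factors of ∂_2 are 1 so no torsion. So H_1 = Z^2.
rank ∂_2 = 16, rank ∂_3 = 0 ⇒ b_2 = 18 − 16 − 0 = 2. So H_2 = Z^2.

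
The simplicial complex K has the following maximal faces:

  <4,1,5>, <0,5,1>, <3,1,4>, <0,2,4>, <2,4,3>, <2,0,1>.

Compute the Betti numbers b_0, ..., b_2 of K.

K has 6 vertices, 12 edges, 6 triangles.
rank ∂_0 = 0, rank ∂_1 = 5 ⇒ b_0 = 6 − 0 − 5 = 1; all invariant factors of ∂_1 are 1 so no torsion. So H_0 ≅ Z.
rank ∂_1 = 5, rank ∂_2 = 6 ⇒ b_1 = 12 − 5 − 6 = 1; all invariant factors of ∂_2 are 1 so no torsion. So H_1 ≅ Z.
rank ∂_2 = 6, rank ∂_3 = 0 ⇒ b_2 = 6 − 6 − 0 = 0. So H_2 ≅ 0.

b_0 = 1, b_1 = 1, b_2 = 0.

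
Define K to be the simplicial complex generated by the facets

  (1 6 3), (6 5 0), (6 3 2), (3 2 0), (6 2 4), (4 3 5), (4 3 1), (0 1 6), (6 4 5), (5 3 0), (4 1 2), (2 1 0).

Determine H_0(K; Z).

H_0 = Z.

We work with the vertex ordering 0 < 1 < 2 < 3 < 4 < 5 < 6. The simplices of K, each written with vertices in increasing order, are:

  0-simplices (7): [0], [1], [2], [3], [4], [5], [6]
  1-simplices (18): [0,1], [0,2], [0,3], [0,5], [0,6], [1,2], [1,3], [1,4], [1,6], [2,3], [2,4], [2,6], [3,4], [3,5], [3,6], [4,5], [4,6], [5,6]
  2-simplices (12): [0,1,2], [0,1,6], [0,2,3], [0,3,5], [0,5,6], [1,2,4], [1,3,4], [1,3,6], [2,3,6], [2,4,6], [3,4,5], [4,5,6]

Hence C_0 ≅ Z^7, C_1 ≅ Z^18, C_2 ≅ Z^12.

The boundary map ∂_1: C_1 → C_0 is given by ∂[p,q] = [q] − [p].
This gives a 7×18 integer matrix of rank 6; reducing to Smith normal form yields diagonal entries (1,1,1,1,1,1).

The boundary map ∂_2: C_2 → C_1 maps a triangle to the signed sum of its edges. For instance
  ∂[2,4,6] = [4,6] − [2,6] + [2,4],
  ∂[1,3,4] = [3,4] − [1,4] + [1,3].
As a 18×12 matrix over Z this has rank 12, with invariant factors (1,1,1,1,1,1,1,1,1,1,1,2).

Now H_k = ker ∂_k / im ∂_{k+1}, so:

  H_0: rank C_0 − rank ∂_1 = 7 − 6 = 1, and the invariant factors of ∂_1 are all 1, so H_0 = Z.

(K is a triangulation of the real projective plane RP^2.)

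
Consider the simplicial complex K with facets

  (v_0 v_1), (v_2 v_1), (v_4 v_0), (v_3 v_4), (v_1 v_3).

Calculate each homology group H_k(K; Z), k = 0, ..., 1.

H_0 = Z,  H_1 = Z.

Take the total order v_0 < v_1 < v_2 < v_3 < v_4 on the vertex set. Then K (dimension 1) consists of the simplices:

  0-simplices (5): [v_0], [v_1], [v_2], [v_3], [v_4]
  1-simplices (5): [v_0,v_1], [v_0,v_4], [v_1,v_2], [v_1,v_3], [v_3,v_4]

Hence C_0 ≅ Z^5, C_1 ≅ Z^5.

The boundary map ∂_1: C_1 → C_0 maps an edge to its endpoints' difference, ∂[p,q] = q − p.
The 5×5 boundary matrix has rank 4 and Smith normal form diag(1,1,1,1).

From H_k ≅ ker(∂_k) / im(∂_{k+1}) we obtain:

  H_0: rank C_0 − rank ∂_1 = 5 − 4 = 1, and the invariant factors of ∂_1 are all 1, so H_0 ≅ Z.
  H_1: rank ker ∂_1 − rank ∂_2 = (5 − 4) − 0 = 1, and there is no ∂_2, so H_1 ≅ Z.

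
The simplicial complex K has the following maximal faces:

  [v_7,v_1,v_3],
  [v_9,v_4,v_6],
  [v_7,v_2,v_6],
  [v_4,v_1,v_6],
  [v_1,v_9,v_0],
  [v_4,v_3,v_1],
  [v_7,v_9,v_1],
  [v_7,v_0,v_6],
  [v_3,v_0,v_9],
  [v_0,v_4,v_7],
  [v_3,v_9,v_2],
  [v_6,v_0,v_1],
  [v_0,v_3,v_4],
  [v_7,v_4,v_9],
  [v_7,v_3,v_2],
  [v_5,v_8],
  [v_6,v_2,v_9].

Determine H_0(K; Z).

H_0 ≅ Z^2.

K has 10 vertices, 25 edges, 16 triangles.
rank ∂_0 = 0, rank ∂_1 = 8 ⇒ b_0 = 10 − 0 − 8 = 2; all invariant factors of ∂_1 are 1 so no torsion. So H_0 = Z^2.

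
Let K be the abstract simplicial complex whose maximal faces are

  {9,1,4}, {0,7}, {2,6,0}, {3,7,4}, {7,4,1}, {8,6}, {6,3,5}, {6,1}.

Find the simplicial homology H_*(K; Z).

H_0 = Z,  H_1 = Z^2,  H_2 = 0.

Order the vertices as 0 < 1 < 2 < 3 < 4 < 5 < 6 < 7 < 8 < 9. Listing each simplex with vertices in this order, K has dimension 2 with simplices:

  0-simplices (10): [0], [1], [2], [3], [4], [5], [6], [7], [8], [9]
  1-simplices (16): [0,2], [0,6], [0,7], [1,4], [1,6], [1,7], [1,9], [2,6], [3,4], [3,5], [3,6], [3,7], [4,7], [4,9], [5,6], [6,8]
  2-simplices (5): [0,2,6], [1,4,7], [1,4,9], [3,4,7], [3,5,6]

so the chain groups are C_0 ≅ Z^10, C_1 ≅ Z^16, C_2 ≅ Z^5.

The boundary map ∂_1: C_1 → C_0 sends each edge [p,q] (with p < q) to q − p.
As a 10×16 matrix over Z this has rank 9, with invariant factors (1,1,1,1,1,1,1,1,1).

∂_2: C_2 → C_1 maps a triangle to the signed sum of its edges. For instance
  ∂[3,4,7] = [4,7] − [3,7] + [3,4],
  ∂[1,4,7] = [4,7] − [1,7] + [1,4].
This gives a 16×5 integer matrix of rank 5; reducing to Smith normal form yields diagonal entries (1,1,1,1,1).

From H_k ≅ ker(∂_k) / im(∂_{k+1}) we obtain:

  H_0: rank C_0 − rank ∂_1 = 10 − 9 = 1, and the invariant factors of ∂_1 are all 1, so H_0 = Z.
  H_1: rank ker ∂_1 − rank ∂_2 = (16 − 9) − 5 = 2, and the invariant factors of ∂_2 are all 1, so H_1 = Z^2.
  H_2: rank ker ∂_2 − rank ∂_3 = (5 − 5) − 0 = 0, and there is no ∂_3, so H_2 = 0.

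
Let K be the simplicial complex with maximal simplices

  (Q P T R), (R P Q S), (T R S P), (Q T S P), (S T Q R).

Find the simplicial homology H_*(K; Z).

Take the total order P < Q < R < S < T on the vertex set. Then K (dimension 3) consists of the simplices:

  0-simplices (5): P, Q, R, S, T
  1-simplices (10): PQ, PR, PS, PT, QR, QS, QT, RS, RT, ST
  2-simplices (10): PQR, PQS, PQT, PRS, PRT, PST, QRS, QRT, QST, RST
  3-simplices (5): PQRS, PQRT, PQST, PRST, QRST

giving chain groups C_0 ≅ Z^5, C_1 ≅ Z^10, C_2 ≅ Z^10, C_3 ≅ Z^5.

∂_1: C_1 → C_0 sends each edge [p,q] (with p < q) to q − p.
The resulting 5×10 matrix has rank 4, and its Smith normal form has invariant factors (1,1,1,1).

Boundary ∂_2: C_2 → C_1 acts by ∂[p,q,r] = [q,r] − [p,r] + [p,q]. For instance
  ∂RST = ST − RT + RS,
  ∂PRS = RS − PS + PR.
The 10×10 boundary matrix has rank 6 and Smith normal form diag(1,1,1,1,1,1).

Boundary ∂_3: C_3 → C_2 sends each 3-simplex σ to the alternating sum Σ_i (−1)^i (σ with its i-th vertex removed). For instance
  ∂PQST = QST − PST + PQT − PQS,
  ∂PRST = RST − PST + PRT − PRS.
The 10×5 boundary matrix has rank 4 and Smith normal form diag(1,1,1,1).

Now H_k = ker ∂_k / im ∂_{k+1}, so:

  H_0: rank C_0 − rank ∂_1 = 5 − 4 = 1, and the invariant factors of ∂_1 are all 1, so H_0 = Z.
  H_1: rank ker ∂_1 − rank ∂_2 = (10 − 4) − 6 = 0, and the invariant factors of ∂_2 are all 1, so H_1 = 0.
  H_2: rank ker ∂_2 − rank ∂_3 = (10 − 6) − 4 = 0, and the invariant factors of ∂_3 are all 1, so H_2 = 0.
  H_3: rank ker ∂_3 − rank ∂_4 = (5 − 4) − 0 = 1, and there is no ∂_4, so H_3 = Z.

As a check, the Euler characteristic is 5 − 10 + 10 − 5 = 0, which agrees with 1 − 0 + 0 − 1 = 0.

H_0 ≅ Z,  H_1 = 0,  H_2 = 0,  H_3 ≅ Z.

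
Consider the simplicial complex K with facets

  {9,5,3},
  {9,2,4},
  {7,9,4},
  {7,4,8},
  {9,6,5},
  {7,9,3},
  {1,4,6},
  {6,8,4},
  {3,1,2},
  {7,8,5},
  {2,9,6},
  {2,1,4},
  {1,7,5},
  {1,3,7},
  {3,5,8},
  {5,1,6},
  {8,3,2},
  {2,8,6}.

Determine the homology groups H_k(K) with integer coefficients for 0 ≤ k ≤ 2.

Take the total order 1 < 2 < 3 < 4 < 5 < 6 < 7 < 8 < 9 on the vertex set. Then K (dimension 2) consists of the simplices:

  0-simplices (9): [1], [2], [3], [4], [5], [6], [7], [8], [9]
  1-simplices (27): (27 of them)
  2-simplices (18): [1,2,3], [1,2,4], [1,3,7], [1,4,6], [1,5,6], [1,5,7], [2,3,8], [2,4,9], [2,6,8], [2,6,9], [3,5,8], [3,5,9], [3,7,9], [4,6,8], [4,7,8], [4,7,9], [5,6,9], [5,7,8]

giving chain groups C_0 ≅ Z^9, C_1 ≅ Z^27, C_2 ≅ Z^18.

∂_1: C_1 → C_0 sends each edge [p,q] (with p < q) to q − p.
This gives a 9×27 integer matrix of rank 8; reducing to Smith normal form yields diagonal entries (1,1,1,1,1,1,1,1).

The boundary map ∂_2: C_2 → C_1 maps a triangle to the signed sum of its edges. For instance
  ∂[3,5,9] = [5,9] − [3,9] + [3,5],
  ∂[2,6,8] = [6,8] − [2,8] + [2,6].
This gives a 27×18 integer matrix of rank 18; reducing to Smith normal form yields diagonal entries (1,1,1,1,1,1,1,1,1,1,1,1,1,1,1,1,1,2).

From H_k ≅ ker(∂_k) / im(∂_{k+1}) we obtain:

  H_0: rank C_0 − rank ∂_1 = 9 − 8 = 1, and the invariant factors of ∂_1 are all 1, so H_0 = Z.
  H_1: rank ker ∂_1 − rank ∂_2 = (27 − 8) − 18 = 1, and ∂_2 has invariant factor 2 > 1, so H_1 = Z ⊕ Z/2Z.
  H_2: rank ker ∂_2 − rank ∂_3 = (18 − 18) − 0 = 0, and there is no ∂_3, so H_2 = 0.

As a check, the Euler characteristic is 9 − 27 + 18 = 0, which agrees with 1 − 1 + 0 = 0.

H_0 = Z,  H_1 = Z ⊕ Z/2Z,  H_2 = 0.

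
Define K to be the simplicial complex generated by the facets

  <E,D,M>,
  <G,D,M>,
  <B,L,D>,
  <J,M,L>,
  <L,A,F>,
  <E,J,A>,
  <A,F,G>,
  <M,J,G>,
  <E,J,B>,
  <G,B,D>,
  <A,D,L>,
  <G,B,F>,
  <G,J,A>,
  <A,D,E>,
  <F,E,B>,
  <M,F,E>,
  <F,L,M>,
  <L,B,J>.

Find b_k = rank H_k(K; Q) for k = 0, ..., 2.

b_0 = 1, b_1 = 2, b_2 = 1.

Fix the vertex order A < B < D < E < F < G < J < L < M and write every simplex with vertices in increasing order. Then dim K = 2 and the simplices of K are:

  0-simplices (9): A, B, D, E, F, G, J, L, M
  1-simplices (27): AD, AE, AF, AG, AJ, AL, BD, BE, BF, BG, BJ, BL, DE, DG, DL, DM, EF, EJ, EM, FG, FL, FM, GJ, GM, JL, JM, LM
  2-simplices (18): ADE, ADL, AEJ, AFG, AFL, AGJ, BDG, BDL, BEF, BEJ, BFG, BJL, DEM, DGM, EFM, FLM, GJM, JLM

so the chain groups are C_0 ≅ Z^9, C_1 ≅ Z^27, C_2 ≅ Z^18.

∂_1: C_1 → C_0 is given by ∂[p,q] = [q] − [p]. For instance
  ∂DE = E − D.
The 9×27 boundary matrix has rank 8 and Smith normal form diag(1,1,1,1,1,1,1,1).

Boundary ∂_2: C_2 → C_1 sends each 2-simplex [p,q,r] to [q,r] − [p,r] + [p,q]. For instance
  ∂BDL = DL − BL + BD,
  ∂BEJ = EJ − BJ + BE.
This gives a 27×18 integer matrix of rank 17; reducing to Smith normal form yields diagonal entries (1,1,1,1,1,1,1,1,1,1,1,1,1,1,1,1,1).

Now H_k = ker ∂_k / im ∂_{k+1}, so:

  H_0: rank C_0 − rank ∂_1 = 9 − 8 = 1, and the invariant factors of ∂_1 are all 1, so H_0 ≅ Z.
  H_1: rank ker ∂_1 − rank ∂_2 = (27 − 8) − 17 = 2, and the invariant factors of ∂_2 are all 1, so H_1 ≅ Z^2.
  H_2: rank ker ∂_2 − rank ∂_3 = (18 − 17) − 0 = 1, and there is no ∂_3, so H_2 ≅ Z.

Hence the Betti numbers are b_0 = 1, b_1 = 2, b_2 = 1.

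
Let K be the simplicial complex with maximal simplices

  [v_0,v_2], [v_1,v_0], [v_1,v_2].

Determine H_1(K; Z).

H_1 = Z.

Fix the vertex order v_0 < v_1 < v_2 and write every simplex with vertices in increasing order. Then dim K = 1 and the simplices of K are:

  0-simplices (3): [v_0], [v_1], [v_2]
  1-simplices (3): [v_0,v_1], [v_0,v_2], [v_1,v_2]

giving chain groups C_0 ≅ Z^3, C_1 ≅ Z^3.

The boundary map ∂_1: C_1 → C_0 maps an edge to its endpoints' difference, ∂[p,q] = q − p. For instance
  ∂[v_1,v_2] = [v_2] − [v_1].
This gives a 3×3 integer matrix of rank 2; reducing to Smith normal form yields diagonal entries (1,1).

From H_k ≅ ker(∂_k) / im(∂_{k+1}) we obtain:

  H_1: rank ker ∂_1 − rank ∂_2 = (3 − 2) − 0 = 1, and there is no ∂_2, so H_1 = Z.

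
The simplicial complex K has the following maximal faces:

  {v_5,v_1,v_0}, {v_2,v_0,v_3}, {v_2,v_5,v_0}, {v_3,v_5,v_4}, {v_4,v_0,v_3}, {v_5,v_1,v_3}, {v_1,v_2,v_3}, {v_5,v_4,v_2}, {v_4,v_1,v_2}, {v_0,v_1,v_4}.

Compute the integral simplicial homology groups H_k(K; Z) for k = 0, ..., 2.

H_0 = Z,  H_1 = Z/2,  H_2 = 0.

Take the total order v_0 < v_1 < v_2 < v_3 < v_4 < v_5 on the vertex set. Then K (dimension 2) consists of the simplices:

  0-simplices (6): [v_0], [v_1], [v_2], [v_3], [v_4], [v_5]
  1-simplices (15): (15 of them)
  2-simplices (10): [v_0,v_1,v_4], [v_0,v_1,v_5], [v_0,v_2,v_3], [v_0,v_2,v_5], [v_0,v_3,v_4], [v_1,v_2,v_3], [v_1,v_2,v_4], [v_1,v_3,v_5], [v_2,v_4,v_5], [v_3,v_4,v_5]

giving chain groups C_0 ≅ Z^6, C_1 ≅ Z^15, C_2 ≅ Z^10.

∂_1: C_1 → C_0 is given by ∂[p,q] = [q] − [p]. For instance
  ∂[v_2,v_3] = [v_3] − [v_2].
The 6×15 boundary matrix has rank 5 and Smith normal form diag(1,1,1,1,1).

∂_2: C_2 → C_1 sends each 2-simplex [p,q,r] to [q,r] − [p,r] + [p,q]. For instance
  ∂[v_0,v_3,v_4] = [v_3,v_4] − [v_0,v_4] + [v_0,v_3],
  ∂[v_2,v_4,v_5] = [v_4,v_5] − [v_2,v_5] + [v_2,v_4].
The 15×10 boundary matrix has rank 10 and Smith normal form diag(1,1,1,1,1,1,1,1,1,2).

Computing H_k = (kernel of ∂_k) / (image of ∂_{k+1}):

  H_0: rank C_0 − rank ∂_1 = 6 − 5 = 1, and the invariant factors of ∂_1 are all 1, so H_0 = Z.
  H_1: rank ker ∂_1 − rank ∂_2 = (15 − 5) − 10 = 0, and ∂_2 has invariant factor 2 > 1, so H_1 = Z/2.
  H_2: rank ker ∂_2 − rank ∂_3 = (10 − 10) − 0 = 0, and there is no ∂_3, so H_2 = 0.

As a check, the Euler characteristic is 6 − 15 + 10 = 1, which agrees with 1 − 0 + 0 = 1.
(K is a triangulation of the real projective plane RP^2.)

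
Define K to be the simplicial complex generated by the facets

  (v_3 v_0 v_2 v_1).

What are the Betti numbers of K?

We work with the vertex ordering v_0 < v_1 < v_2 < v_3. The simplices of K, each written with vertices in increasing order, are:

  0-simplices (4): [v_0], [v_1], [v_2], [v_3]
  1-simplices (6): [v_0,v_1], [v_0,v_2], [v_0,v_3], [v_1,v_2], [v_1,v_3], [v_2,v_3]
  2-simplices (4): [v_0,v_1,v_2], [v_0,v_1,v_3], [v_0,v_2,v_3], [v_1,v_2,v_3]
  3-simplices (1): [v_0,v_1,v_2,v_3]

so the chain groups are C_0 ≅ Z^4, C_1 ≅ Z^6, C_2 ≅ Z^4, C_3 ≅ Z^1.

Boundary ∂_1: C_1 → C_0 maps an edge to its endpoints' difference, ∂[p,q] = q − p.
This gives a 4×6 integer matrix of rank 3; reducing to Smith normal form yields diagonal entries (1,1,1).

∂_2: C_2 → C_1 sends each 2-simplex [p,q,r] to [q,r] − [p,r] + [p,q]. For instance
  ∂[v_0,v_1,v_3] = [v_1,v_3] − [v_0,v_3] + [v_0,v_1],
  ∂[v_1,v_2,v_3] = [v_2,v_3] − [v_1,v_3] + [v_1,v_2].
As a 6×4 matrix over Z this has rank 3, with invariant factors (1,1,1).

Boundary ∂_3: C_3 → C_2 sends each 3-simplex σ to the alternating sum Σ_i (−1)^i (σ with its i-th vertex removed). For instance
  ∂[v_0,v_1,v_2,v_3] = [v_1,v_2,v_3] − [v_0,v_2,v_3] + [v_0,v_1,v_3] − [v_0,v_1,v_2].
The resulting 4×1 matrix has rank 1, and its Smith normal form has invariant factors (1).

Reading off H_k = ker ∂_k / im ∂_{k+1}:

  H_0: rank C_0 − rank ∂_1 = 4 − 3 = 1, and the invariant factors of ∂_1 are all 1, so H_0 = Z.
  H_1: rank ker ∂_1 − rank ∂_2 = (6 − 3) − 3 = 0, and the invariant factors of ∂_2 are all 1, so H_1 = 0.
  H_2: rank ker ∂_2 − rank ∂_3 = (4 − 3) − 1 = 0, and the invariant factors of ∂_3 are all 1, so H_2 = 0.
  H_3: rank ker ∂_3 − rank ∂_4 = (1 − 1) − 0 = 0, and there is no ∂_4, so H_3 = 0.

Hence the Betti numbers are b_0 = 1, b_1 = 0, b_2 = 0, b_3 = 0.

b_0 = 1, b_1 = 0, b_2 = 0, b_3 = 0.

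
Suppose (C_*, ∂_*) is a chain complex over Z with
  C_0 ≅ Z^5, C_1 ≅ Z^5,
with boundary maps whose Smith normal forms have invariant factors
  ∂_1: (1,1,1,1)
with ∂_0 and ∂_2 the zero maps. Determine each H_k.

H_0: b_0 = 5 − 0 − 4 = 1; torsion from ∂_1 factors > 1: none. So H_0 = Z.
H_1: b_1 = 5 − 4 − 0 = 1; torsion from ∂_2 factors > 1: none. So H_1 = Z.

H_0 = Z,  H_1 = Z.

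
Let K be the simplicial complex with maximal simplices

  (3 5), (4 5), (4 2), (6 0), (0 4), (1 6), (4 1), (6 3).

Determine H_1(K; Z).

We work with the vertex ordering 0 < 1 < 2 < 3 < 4 < 5 < 6. The simplices of K, each written with vertices in increasing order, are:

  0-simplices (7): [0], [1], [2], [3], [4], [5], [6]
  1-simplices (8): [0,4], [0,6], [1,4], [1,6], [2,4], [3,5], [3,6], [4,5]

giving chain groups C_0 ≅ Z^7, C_1 ≅ Z^8.

The boundary map ∂_1: C_1 → C_0 maps an edge to its endpoints' difference, ∂[p,q] = q − p.
The 7×8 boundary matrix has rank 6 and Smith normal form diag(1,1,1,1,1,1).

Now H_k = ker ∂_k / im ∂_{k+1}, so:

  H_1: rank ker ∂_1 − rank ∂_2 = (8 − 6) − 0 = 2, and there is no ∂_2, so H_1 = Z^2.

H_1 = Z^2.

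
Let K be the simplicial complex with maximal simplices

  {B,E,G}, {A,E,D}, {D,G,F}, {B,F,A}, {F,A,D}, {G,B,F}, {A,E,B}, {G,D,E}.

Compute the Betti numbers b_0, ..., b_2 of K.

We work with the vertex ordering A < B < D < E < F < G. The simplices of K, each written with vertices in increasing order, are:

  0-simplices (6): A, B, D, E, F, G
  1-simplices (12): AB, AD, AE, AF, BE, BF, BG, DE, DF, DG, EG, FG
  2-simplices (8): ABE, ABF, ADE, ADF, BEG, BFG, DEG, DFG

giving chain groups C_0 ≅ Z^6, C_1 ≅ Z^12, C_2 ≅ Z^8.

∂_1: C_1 → C_0 is given by ∂[p,q] = [q] − [p]. For instance
  ∂AD = D − A.
This gives a 6×12 integer matrix of rank 5; reducing to Smith normal form yields diagonal entries (1,1,1,1,1).

The boundary map ∂_2: C_2 → C_1 maps a triangle to the signed sum of its edges. For instance
  ∂ABF = BF − AF + AB,
  ∂BFG = FG − BG + BF.
The 12×8 boundary matrix has rank 7 and Smith normal form diag(1,1,1,1,1,1,1).

Now H_k = ker ∂_k / im ∂_{k+1}, so:

  H_0: rank C_0 − rank ∂_1 = 6 − 5 = 1, and the invariant factors of ∂_1 are all 1, so H_0 ≅ Z.
  H_1: rank ker ∂_1 − rank ∂_2 = (12 − 5) − 7 = 0, and the invariant factors of ∂_2 are all 1, so H_1 ≅ 0.
  H_2: rank ker ∂_2 − rank ∂_3 = (8 − 7) − 0 = 1, and there is no ∂_3, so H_2 ≅ Z.

Hence the Betti numbers are b_0 = 1, b_1 = 0, b_2 = 1.

b_0 = 1, b_1 = 0, b_2 = 1.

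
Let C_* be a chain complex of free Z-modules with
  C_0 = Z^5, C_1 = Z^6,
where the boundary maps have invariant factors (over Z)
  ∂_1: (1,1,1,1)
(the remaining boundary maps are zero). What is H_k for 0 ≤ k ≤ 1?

H_0 ≅ Z,  H_1 ≅ Z^2.

H_0: b_0 = 5 − 0 − 4 = 1; torsion from ∂_1 factors > 1: none. So H_0 ≅ Z.
H_1: b_1 = 6 − 4 − 0 = 2; torsion from ∂_2 factors > 1: none. So H_1 ≅ Z^2.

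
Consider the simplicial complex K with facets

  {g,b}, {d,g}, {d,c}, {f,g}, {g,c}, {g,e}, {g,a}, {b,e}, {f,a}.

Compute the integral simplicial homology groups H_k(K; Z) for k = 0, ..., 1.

We work with the vertex ordering a < b < c < d < e < f < g. The simplices of K, each written with vertices in increasing order, are:

  0-simplices (7): a, b, c, d, e, f, g
  1-simplices (9): af, ag, be, bg, cd, cg, dg, eg, fg

so the chain groups are C_0 ≅ Z^7, C_1 ≅ Z^9.

The boundary map ∂_1: C_1 → C_0 sends each edge [p,q] (with p < q) to q − p. For instance
  ∂cg = g − c.
This gives a 7×9 integer matrix of rank 6; reducing to Smith normal form yields diagonal entries (1,1,1,1,1,1).

Computing H_k = (kernel of ∂_k) / (image of ∂_{k+1}):

  H_0: rank C_0 − rank ∂_1 = 7 − 6 = 1, and the invariant factors of ∂_1 are all 1, so H_0 ≅ Z.
  H_1: rank ker ∂_1 − rank ∂_2 = (9 − 6) − 0 = 3, and there is no ∂_2, so H_1 ≅ Z^3.

(K is a triangulation of a wedge of 3 circles.)

H_0 = Z,  H_1 = Z^3.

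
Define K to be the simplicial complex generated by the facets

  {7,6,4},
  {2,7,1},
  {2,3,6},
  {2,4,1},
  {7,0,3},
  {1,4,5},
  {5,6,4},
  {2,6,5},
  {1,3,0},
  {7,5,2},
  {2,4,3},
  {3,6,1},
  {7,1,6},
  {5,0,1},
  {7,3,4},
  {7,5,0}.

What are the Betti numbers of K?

b_0 = 1, b_1 = 2, b_2 = 1.

Fix the vertex order 0 < 1 < 2 < 3 < 4 < 5 < 6 < 7 and write every simplex with vertices in increasing order. Then dim K = 2 and the simplices of K are:

  0-simplices (8): [0], [1], [2], [3], [4], [5], [6], [7]
  1-simplices (24): (24 of them)
  2-simplices (16): [0,1,3], [0,1,5], [0,3,7], [0,5,7], [1,2,4], [1,2,7], [1,3,6], [1,4,5], [1,6,7], [2,3,4], [2,3,6], [2,5,6], [2,5,7], [3,4,7], [4,5,6], [4,6,7]

giving chain groups C_0 ≅ Z^8, C_1 ≅ Z^24, C_2 ≅ Z^16.

The boundary map ∂_1: C_1 → C_0 is given by ∂[p,q] = [q] − [p]. For instance
  ∂[2,6] = [6] − [2].
The 8×24 boundary matrix has rank 7 and Smith normal form diag(1,1,1,1,1,1,1).

The boundary map ∂_2: C_2 → C_1 maps a triangle to the signed sum of its edges. For instance
  ∂[2,3,4] = [3,4] − [2,4] + [2,3],
  ∂[0,1,3] = [1,3] − [0,3] + [0,1].
As a 24×16 matrix over Z this has rank 15, with invariant factors (1,1,1,1,1,1,1,1,1,1,1,1,1,1,1).

Now H_k = ker ∂_k / im ∂_{k+1}, so:

  H_0: rank C_0 − rank ∂_1 = 8 − 7 = 1, and the invariant factors of ∂_1 are all 1, so H_0 = Z.
  H_1: rank ker ∂_1 − rank ∂_2 = (24 − 7) − 15 = 2, and the invariant factors of ∂_2 are all 1, so H_1 = Z^2.
  H_2: rank ker ∂_2 − rank ∂_3 = (16 − 15) − 0 = 1, and there is no ∂_3, so H_2 = Z.

Hence the Betti numbers are b_0 = 1, b_1 = 2, b_2 = 1.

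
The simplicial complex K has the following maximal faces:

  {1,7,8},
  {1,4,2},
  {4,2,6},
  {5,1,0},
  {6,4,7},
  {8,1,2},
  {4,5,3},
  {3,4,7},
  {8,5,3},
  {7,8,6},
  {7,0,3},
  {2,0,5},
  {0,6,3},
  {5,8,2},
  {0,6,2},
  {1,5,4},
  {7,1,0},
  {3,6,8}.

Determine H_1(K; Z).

We work with the vertex ordering 0 < 1 < 2 < 3 < 4 < 5 < 6 < 7 < 8. The simplices of K, each written with vertices in increasing order, are:

  0-simplices (9): [0], [1], [2], [3], [4], [5], [6], [7], [8]
  1-simplices (27): (27 of them)
  2-simplices (18): [0,1,5], [0,1,7], [0,2,5], [0,2,6], [0,3,6], [0,3,7], [1,2,4], [1,2,8], [1,4,5], [1,7,8], [2,4,6], [2,5,8], [3,4,5], [3,4,7], [3,5,8], [3,6,8], [4,6,7], [6,7,8]

so the chain groups are C_0 ≅ Z^9, C_1 ≅ Z^27, C_2 ≅ Z^18.

∂_1: C_1 → C_0 is given by ∂[p,q] = [q] − [p]. For instance
  ∂[4,7] = [7] − [4].
As a 9×27 matrix over Z this has rank 8, with invariant factors (1,1,1,1,1,1,1,1).

Boundary ∂_2: C_2 → C_1 acts by ∂[p,q,r] = [q,r] − [p,r] + [p,q]. For instance
  ∂[3,5,8] = [5,8] − [3,8] + [3,5],
  ∂[2,4,6] = [4,6] − [2,6] + [2,4].
The 27×18 boundary matrix has rank 18 and Smith normal form diag(1,1,1,1,1,1,1,1,1,1,1,1,1,1,1,1,1,2).

Now H_k = ker ∂_k / im ∂_{k+1}, so:

  H_1: rank ker ∂_1 − rank ∂_2 = (27 − 8) − 18 = 1, and ∂_2 has invariant factor 2 > 1, so H_1 ≅ Z ⊕ Z_2.

H_1 = Z ⊕ Z_2.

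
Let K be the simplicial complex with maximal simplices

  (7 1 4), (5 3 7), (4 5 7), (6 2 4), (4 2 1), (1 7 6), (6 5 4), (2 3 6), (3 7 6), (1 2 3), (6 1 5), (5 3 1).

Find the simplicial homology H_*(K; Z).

H_0 = Z,  H_1 = Z/2,  H_2 = 0.

We work with the vertex ordering 1 < 2 < 3 < 4 < 5 < 6 < 7. The simplices of K, each written with vertices in increasing order, are:

  0-simplices (7): [1], [2], [3], [4], [5], [6], [7]
  1-simplices (18): [1,2], [1,3], [1,4], [1,5], [1,6], [1,7], [2,3], [2,4], [2,6], [3,5], [3,6], [3,7], [4,5], [4,6], [4,7], [5,6], [5,7], [6,7]
  2-simplices (12): [1,2,3], [1,2,4], [1,3,5], [1,4,7], [1,5,6], [1,6,7], [2,3,6], [2,4,6], [3,5,7], [3,6,7], [4,5,6], [4,5,7]

giving chain groups C_0 ≅ Z^7, C_1 ≅ Z^18, C_2 ≅ Z^12.

∂_1: C_1 → C_0 maps an edge to its endpoints' difference, ∂[p,q] = q − p.
As a 7×18 matrix over Z this has rank 6, with invariant factors (1,1,1,1,1,1).

∂_2: C_2 → C_1 sends each 2-simplex [p,q,r] to [q,r] − [p,r] + [p,q]. For instance
  ∂[1,3,5] = [3,5] − [1,5] + [1,3],
  ∂[1,2,3] = [2,3] − [1,3] + [1,2].
As a 18×12 matrix over Z this has rank 12, with invariant factors (1,1,1,1,1,1,1,1,1,1,1,2).

Computing H_k = (kernel of ∂_k) / (image of ∂_{k+1}):

  H_0: rank C_0 − rank ∂_1 = 7 − 6 = 1, and the invariant factors of ∂_1 are all 1, so H_0 = Z.
  H_1: rank ker ∂_1 − rank ∂_2 = (18 − 6) − 12 = 0, and ∂_2 has invariant factor 2 > 1, so H_1 = Z/2.
  H_2: rank ker ∂_2 − rank ∂_3 = (12 − 12) − 0 = 0, and there is no ∂_3, so H_2 = 0.

As a check, the Euler characteristic is 7 − 18 + 12 = 1, which agrees with 1 − 0 + 0 = 1.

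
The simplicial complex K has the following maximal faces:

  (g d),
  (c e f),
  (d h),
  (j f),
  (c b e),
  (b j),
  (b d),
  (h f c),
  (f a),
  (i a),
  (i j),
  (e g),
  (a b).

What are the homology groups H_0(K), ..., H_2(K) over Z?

H_0 = Z,  H_1 = Z^5,  H_2 = 0.

Take the total order a < b < c < d < e < f < g < h < i < j on the vertex set. Then K (dimension 2) consists of the simplices:

  0-simplices (10): a, b, c, d, e, f, g, h, i, j
  1-simplices (17): ab, af, ai, bc, bd, be, bj, ce, cf, ch, dg, dh, ef, eg, fh, fj, ij
  2-simplices (3): bce, cef, cfh

Hence C_0 ≅ Z^10, C_1 ≅ Z^17, C_2 ≅ Z^3.

Boundary ∂_1: C_1 → C_0 maps an edge to its endpoints' difference, ∂[p,q] = q − p. For instance
  ∂af = f − a.
As a 10×17 matrix over Z this has rank 9, with invariant factors (1,1,1,1,1,1,1,1,1).

∂_2: C_2 → C_1 acts by ∂[p,q,r] = [q,r] − [p,r] + [p,q]. For instance
  ∂cfh = fh − ch + cf,
  ∂cef = ef − cf + ce.
The 17×3 boundary matrix has rank 3 and Smith normal form diag(1,1,1).

From H_k ≅ ker(∂_k) / im(∂_{k+1}) we obtain:

  H_0: rank C_0 − rank ∂_1 = 10 − 9 = 1, and the invariant factors of ∂_1 are all 1, so H_0 = Z.
  H_1: rank ker ∂_1 − rank ∂_2 = (17 − 9) − 3 = 5, and the invariant factors of ∂_2 are all 1, so H_1 = Z^5.
  H_2: rank ker ∂_2 − rank ∂_3 = (3 − 3) − 0 = 0, and there is no ∂_3, so H_2 = 0.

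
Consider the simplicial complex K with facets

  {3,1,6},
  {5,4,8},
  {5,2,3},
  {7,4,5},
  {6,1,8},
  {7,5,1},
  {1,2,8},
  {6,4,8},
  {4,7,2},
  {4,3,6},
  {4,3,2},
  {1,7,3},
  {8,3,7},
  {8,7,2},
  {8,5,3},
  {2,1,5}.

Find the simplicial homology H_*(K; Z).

Take the total order 1 < 2 < 3 < 4 < 5 < 6 < 7 < 8 on the vertex set. Then K (dimension 2) consists of the simplices:

  0-simplices (8): [1], [2], [3], [4], [5], [6], [7], [8]
  1-simplices (24): (24 of them)
  2-simplices (16): [1,2,5], [1,2,8], [1,3,6], [1,3,7], [1,5,7], [1,6,8], [2,3,4], [2,3,5], [2,4,7], [2,7,8], [3,4,6], [3,5,8], [3,7,8], [4,5,7], [4,5,8], [4,6,8]

giving chain groups C_0 ≅ Z^8, C_1 ≅ Z^24, C_2 ≅ Z^16.

Boundary ∂_1: C_1 → C_0 maps an edge to its endpoints' difference, ∂[p,q] = q − p.
The resulting 8×24 matrix has rank 7, and its Smith normal form has invariant factors (1,1,1,1,1,1,1).

∂_2: C_2 → C_1 maps a triangle to the signed sum of its edges. For instance
  ∂[4,5,7] = [5,7] − [4,7] + [4,5],
  ∂[3,7,8] = [7,8] − [3,8] + [3,7].
As a 24×16 matrix over Z this has rank 15, with invariant factors (1,1,1,1,1,1,1,1,1,1,1,1,1,1,1).

Reading off H_k = ker ∂_k / im ∂_{k+1}:

  H_0: rank C_0 − rank ∂_1 = 8 − 7 = 1, and the invariant factors of ∂_1 are all 1, so H_0 ≅ Z.
  H_1: rank ker ∂_1 − rank ∂_2 = (24 − 7) − 15 = 2, and the invariant factors of ∂_2 are all 1, so H_1 ≅ Z^2.
  H_2: rank ker ∂_2 − rank ∂_3 = (16 − 15) − 0 = 1, and there is no ∂_3, so H_2 ≅ Z.

As a check, the Euler characteristic is 8 − 24 + 16 = 0, which agrees with 1 − 2 + 1 = 0.
(K is a triangulation of the torus T^2.)

H_0 ≅ Z,  H_1 ≅ Z^2,  H_2 ≅ Z.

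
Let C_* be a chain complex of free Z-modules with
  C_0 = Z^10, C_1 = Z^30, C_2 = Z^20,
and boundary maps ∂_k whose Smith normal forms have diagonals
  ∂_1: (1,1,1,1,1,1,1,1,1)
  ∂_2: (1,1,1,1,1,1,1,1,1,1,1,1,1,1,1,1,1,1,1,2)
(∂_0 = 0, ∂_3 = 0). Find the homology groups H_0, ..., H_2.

H_0: b_0 = 10 − 0 − 9 = 1; torsion from ∂_1 factors > 1: none. So H_0 ≅ Z.
H_1: b_1 = 30 − 9 − 20 = 1; torsion from ∂_2 factors > 1: [2]. So H_1 ≅ Z ⊕ Z/2.
H_2: b_2 = 20 − 20 − 0 = 0; torsion from ∂_3 factors > 1: none. So H_2 ≅ 0.

H_0 ≅ Z,  H_1 ≅ Z ⊕ Z/2,  H_2 = 0.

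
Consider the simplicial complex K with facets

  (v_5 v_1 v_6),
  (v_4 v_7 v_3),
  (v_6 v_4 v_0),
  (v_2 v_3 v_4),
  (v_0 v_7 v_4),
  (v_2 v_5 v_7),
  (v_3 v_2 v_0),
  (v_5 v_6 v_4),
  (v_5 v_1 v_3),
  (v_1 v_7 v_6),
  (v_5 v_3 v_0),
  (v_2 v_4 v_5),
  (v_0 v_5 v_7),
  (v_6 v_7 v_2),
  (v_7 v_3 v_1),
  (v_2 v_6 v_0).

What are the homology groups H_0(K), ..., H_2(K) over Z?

Take the total order v_0 < v_1 < v_2 < v_3 < v_4 < v_5 < v_6 < v_7 on the vertex set. Then K (dimension 2) consists of the simplices:

  0-simplices (8): [v_0], [v_1], [v_2], [v_3], [v_4], [v_5], [v_6], [v_7]
  1-simplices (24): (24 of them)
  2-simplices (16): (16 of them)

Hence C_0 ≅ Z^8, C_1 ≅ Z^24, C_2 ≅ Z^16.

The boundary map ∂_1: C_1 → C_0 sends each edge [p,q] (with p < q) to q − p.
This gives a 8×24 integer matrix of rank 7; reducing to Smith normal form yields diagonal entries (1,1,1,1,1,1,1).

Boundary ∂_2: C_2 → C_1 sends each 2-simplex [p,q,r] to [q,r] − [p,r] + [p,q]. For instance
  ∂[v_1,v_6,v_7] = [v_6,v_7] − [v_1,v_7] + [v_1,v_6],
  ∂[v_0,v_3,v_5] = [v_3,v_5] − [v_0,v_5] + [v_0,v_3].
This gives a 24×16 integer matrix of rank 15; reducing to Smith normal form yields diagonal entries (1,1,1,1,1,1,1,1,1,1,1,1,1,1,1).

Now H_k = ker ∂_k / im ∂_{k+1}, so:

  H_0: rank C_0 − rank ∂_1 = 8 − 7 = 1, and the invariant factors of ∂_1 are all 1, so H_0 = Z.
  H_1: rank ker ∂_1 − rank ∂_2 = (24 − 7) − 15 = 2, and the invariant factors of ∂_2 are all 1, so H_1 = Z^2.
  H_2: rank ker ∂_2 − rank ∂_3 = (16 − 15) − 0 = 1, and there is no ∂_3, so H_2 = Z.

(K is a triangulation of the torus T^2.)

H_0 ≅ Z,  H_1 ≅ Z^2,  H_2 ≅ Z.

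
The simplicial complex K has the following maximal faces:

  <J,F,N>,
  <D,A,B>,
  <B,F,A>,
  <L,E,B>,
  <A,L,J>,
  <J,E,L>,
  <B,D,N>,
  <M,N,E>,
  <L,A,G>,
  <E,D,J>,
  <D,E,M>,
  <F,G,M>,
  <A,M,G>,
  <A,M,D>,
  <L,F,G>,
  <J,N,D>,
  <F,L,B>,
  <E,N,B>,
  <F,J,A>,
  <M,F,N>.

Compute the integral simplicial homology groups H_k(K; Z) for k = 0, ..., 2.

Order the vertices as A < B < D < E < F < G < J < L < M < N. Listing each simplex with vertices in this order, K has dimension 2 with simplices:

  0-simplices (10): A, B, D, E, F, G, J, L, M, N
  1-simplices (30): AB, AD, AF, AG, AJ, AL, AM, BD, BE, BF, BL, BN, DE, DJ, DM, DN, EJ, EL, EM, EN, FG, FJ, FL, FM, FN, GL, GM, JL, JN, MN
  2-simplices (20): ABD, ABF, ADM, AFJ, AGL, AGM, AJL, BDN, BEL, BEN, BFL, DEJ, DEM, DJN, EJL, EMN, FGL, FGM, FJN, FMN

Hence C_0 ≅ Z^10, C_1 ≅ Z^30, C_2 ≅ Z^20.

The boundary map ∂_1: C_1 → C_0 sends each edge [p,q] (with p < q) to q − p. For instance
  ∂AG = G − A.
As a 10×30 matrix over Z this has rank 9, with invariant factors (1,1,1,1,1,1,1,1,1).

∂_2: C_2 → C_1 acts by ∂[p,q,r] = [q,r] − [p,r] + [p,q]. For instance
  ∂AJL = JL − AL + AJ,
  ∂FMN = MN − FN + FM.
The resulting 30×20 matrix has rank 20, and its Smith normal form has invariant factors (1,1,1,1,1,1,1,1,1,1,1,1,1,1,1,1,1,1,1,2).

From H_k ≅ ker(∂_k) / im(∂_{k+1}) we obtain:

  H_0: rank C_0 − rank ∂_1 = 10 − 9 = 1, and the invariant factors of ∂_1 are all 1, so H_0 = Z.
  H_1: rank ker ∂_1 − rank ∂_2 = (30 − 9) − 20 = 1, and ∂_2 has invariant factor 2 > 1, so H_1 = Z ⊕ Z_2.
  H_2: rank ker ∂_2 − rank ∂_3 = (20 − 20) − 0 = 0, and there is no ∂_3, so H_2 = 0.

(K is a triangulation of the Klein bottle.)

H_0 ≅ Z,  H_1 ≅ Z ⊕ Z_2,  H_2 = 0.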